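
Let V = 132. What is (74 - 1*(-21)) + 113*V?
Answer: 15011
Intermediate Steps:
(74 - 1*(-21)) + 113*V = (74 - 1*(-21)) + 113*132 = (74 + 21) + 14916 = 95 + 14916 = 15011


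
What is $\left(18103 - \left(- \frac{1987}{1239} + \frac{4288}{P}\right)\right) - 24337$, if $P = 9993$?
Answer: $- \frac{25723549753}{4127109} \approx -6232.8$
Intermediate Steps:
$\left(18103 - \left(- \frac{1987}{1239} + \frac{4288}{P}\right)\right) - 24337 = \left(18103 - \left(- \frac{1987}{1239} + \frac{4288}{9993}\right)\right) - 24337 = \left(18103 - - \frac{4847753}{4127109}\right) - 24337 = \left(18103 + \left(- \frac{4288}{9993} + \frac{1987}{1239}\right)\right) - 24337 = \left(18103 + \frac{4847753}{4127109}\right) - 24337 = \frac{74717901980}{4127109} - 24337 = - \frac{25723549753}{4127109}$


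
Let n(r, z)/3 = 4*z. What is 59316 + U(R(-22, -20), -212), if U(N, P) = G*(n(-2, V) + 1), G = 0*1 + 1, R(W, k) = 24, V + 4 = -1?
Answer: 59257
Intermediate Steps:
V = -5 (V = -4 - 1 = -5)
G = 1 (G = 0 + 1 = 1)
n(r, z) = 12*z (n(r, z) = 3*(4*z) = 12*z)
U(N, P) = -59 (U(N, P) = 1*(12*(-5) + 1) = 1*(-60 + 1) = 1*(-59) = -59)
59316 + U(R(-22, -20), -212) = 59316 - 59 = 59257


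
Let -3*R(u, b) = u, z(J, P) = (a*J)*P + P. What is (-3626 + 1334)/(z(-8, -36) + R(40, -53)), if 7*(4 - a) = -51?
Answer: -12033/16805 ≈ -0.71604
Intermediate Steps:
a = 79/7 (a = 4 - 1/7*(-51) = 4 + 51/7 = 79/7 ≈ 11.286)
z(J, P) = P + 79*J*P/7 (z(J, P) = (79*J/7)*P + P = 79*J*P/7 + P = P + 79*J*P/7)
R(u, b) = -u/3
(-3626 + 1334)/(z(-8, -36) + R(40, -53)) = (-3626 + 1334)/((1/7)*(-36)*(7 + 79*(-8)) - 1/3*40) = -2292/((1/7)*(-36)*(7 - 632) - 40/3) = -2292/((1/7)*(-36)*(-625) - 40/3) = -2292/(22500/7 - 40/3) = -2292/67220/21 = -2292*21/67220 = -12033/16805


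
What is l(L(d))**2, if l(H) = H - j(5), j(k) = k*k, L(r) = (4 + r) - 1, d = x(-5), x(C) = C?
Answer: 729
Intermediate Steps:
d = -5
L(r) = 3 + r
j(k) = k**2
l(H) = -25 + H (l(H) = H - 1*5**2 = H - 1*25 = H - 25 = -25 + H)
l(L(d))**2 = (-25 + (3 - 5))**2 = (-25 - 2)**2 = (-27)**2 = 729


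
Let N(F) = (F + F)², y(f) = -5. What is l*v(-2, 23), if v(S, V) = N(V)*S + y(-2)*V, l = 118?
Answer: -512946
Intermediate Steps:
N(F) = 4*F² (N(F) = (2*F)² = 4*F²)
v(S, V) = -5*V + 4*S*V² (v(S, V) = (4*V²)*S - 5*V = 4*S*V² - 5*V = -5*V + 4*S*V²)
l*v(-2, 23) = 118*(23*(-5 + 4*(-2)*23)) = 118*(23*(-5 - 184)) = 118*(23*(-189)) = 118*(-4347) = -512946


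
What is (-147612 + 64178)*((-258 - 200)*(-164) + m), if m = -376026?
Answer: 25106458676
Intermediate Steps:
(-147612 + 64178)*((-258 - 200)*(-164) + m) = (-147612 + 64178)*((-258 - 200)*(-164) - 376026) = -83434*(-458*(-164) - 376026) = -83434*(75112 - 376026) = -83434*(-300914) = 25106458676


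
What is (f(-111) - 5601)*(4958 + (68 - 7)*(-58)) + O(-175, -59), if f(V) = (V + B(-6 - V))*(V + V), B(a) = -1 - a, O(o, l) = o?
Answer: 60453485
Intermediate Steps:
f(V) = 2*V*(5 + 2*V) (f(V) = (V + (-1 - (-6 - V)))*(V + V) = (V + (-1 + (6 + V)))*(2*V) = (V + (5 + V))*(2*V) = (5 + 2*V)*(2*V) = 2*V*(5 + 2*V))
(f(-111) - 5601)*(4958 + (68 - 7)*(-58)) + O(-175, -59) = (2*(-111)*(5 + 2*(-111)) - 5601)*(4958 + (68 - 7)*(-58)) - 175 = (2*(-111)*(5 - 222) - 5601)*(4958 + 61*(-58)) - 175 = (2*(-111)*(-217) - 5601)*(4958 - 3538) - 175 = (48174 - 5601)*1420 - 175 = 42573*1420 - 175 = 60453660 - 175 = 60453485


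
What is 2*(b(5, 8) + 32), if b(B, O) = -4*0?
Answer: 64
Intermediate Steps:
b(B, O) = 0
2*(b(5, 8) + 32) = 2*(0 + 32) = 2*32 = 64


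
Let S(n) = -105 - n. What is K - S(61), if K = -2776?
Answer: -2610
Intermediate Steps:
K - S(61) = -2776 - (-105 - 1*61) = -2776 - (-105 - 61) = -2776 - 1*(-166) = -2776 + 166 = -2610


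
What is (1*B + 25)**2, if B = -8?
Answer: 289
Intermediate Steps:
(1*B + 25)**2 = (1*(-8) + 25)**2 = (-8 + 25)**2 = 17**2 = 289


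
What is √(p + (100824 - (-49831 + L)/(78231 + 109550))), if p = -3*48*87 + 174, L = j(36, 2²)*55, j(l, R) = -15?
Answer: √3119612461664006/187781 ≈ 297.44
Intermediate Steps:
L = -825 (L = -15*55 = -825)
p = -12354 (p = -144*87 + 174 = -12528 + 174 = -12354)
√(p + (100824 - (-49831 + L)/(78231 + 109550))) = √(-12354 + (100824 - (-49831 - 825)/(78231 + 109550))) = √(-12354 + (100824 - (-50656)/187781)) = √(-12354 + (100824 - 1*(-50656/187781))) = √(-12354 + (100824 + 50656/187781)) = √(-12354 + 18932882200/187781) = √(16613035726/187781) = √3119612461664006/187781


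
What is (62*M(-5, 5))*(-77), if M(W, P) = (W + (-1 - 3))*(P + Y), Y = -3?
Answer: 85932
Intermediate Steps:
M(W, P) = (-4 + W)*(-3 + P) (M(W, P) = (W + (-1 - 3))*(P - 3) = (W - 4)*(-3 + P) = (-4 + W)*(-3 + P))
(62*M(-5, 5))*(-77) = (62*(12 - 4*5 - 3*(-5) + 5*(-5)))*(-77) = (62*(12 - 20 + 15 - 25))*(-77) = (62*(-18))*(-77) = -1116*(-77) = 85932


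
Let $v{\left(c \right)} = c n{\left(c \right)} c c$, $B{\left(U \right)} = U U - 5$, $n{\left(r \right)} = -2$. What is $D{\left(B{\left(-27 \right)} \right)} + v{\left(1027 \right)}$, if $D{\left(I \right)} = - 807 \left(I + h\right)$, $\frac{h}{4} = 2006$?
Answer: $-2173473002$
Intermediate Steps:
$h = 8024$ ($h = 4 \cdot 2006 = 8024$)
$B{\left(U \right)} = -5 + U^{2}$ ($B{\left(U \right)} = U^{2} - 5 = -5 + U^{2}$)
$v{\left(c \right)} = - 2 c^{3}$ ($v{\left(c \right)} = c \left(-2\right) c c = - 2 c c^{2} = - 2 c^{3}$)
$D{\left(I \right)} = -6475368 - 807 I$ ($D{\left(I \right)} = - 807 \left(I + 8024\right) = - 807 \left(8024 + I\right) = -6475368 - 807 I$)
$D{\left(B{\left(-27 \right)} \right)} + v{\left(1027 \right)} = \left(-6475368 - 807 \left(-5 + \left(-27\right)^{2}\right)\right) - 2 \cdot 1027^{3} = \left(-6475368 - 807 \left(-5 + 729\right)\right) - 2166413366 = \left(-6475368 - 584268\right) - 2166413366 = -7059636 - 2166413366 = -2173473002$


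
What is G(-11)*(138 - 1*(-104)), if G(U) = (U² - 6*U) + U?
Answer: 42592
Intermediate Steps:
G(U) = U² - 5*U
G(-11)*(138 - 1*(-104)) = (-11*(-5 - 11))*(138 - 1*(-104)) = (-11*(-16))*(138 + 104) = 176*242 = 42592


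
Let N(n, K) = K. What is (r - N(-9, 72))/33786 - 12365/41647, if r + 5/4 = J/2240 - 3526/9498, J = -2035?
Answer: -895418191693877/2993647659053184 ≈ -0.29911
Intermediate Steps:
r = -5382107/2127552 (r = -5/4 + (-2035/2240 - 3526/9498) = -5/4 + (-2035*1/2240 - 3526*1/9498) = -5/4 + (-407/448 - 1763/4749) = -5/4 - 2722667/2127552 = -5382107/2127552 ≈ -2.5297)
(r - N(-9, 72))/33786 - 12365/41647 = (-5382107/2127552 - 1*72)/33786 - 12365/41647 = (-5382107/2127552 - 72)*(1/33786) - 12365*1/41647 = -158565851/2127552*1/33786 - 12365/41647 = -158565851/71881471872 - 12365/41647 = -895418191693877/2993647659053184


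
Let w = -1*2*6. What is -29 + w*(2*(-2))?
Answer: 19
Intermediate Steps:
w = -12 (w = -2*6 = -12)
-29 + w*(2*(-2)) = -29 - 24*(-2) = -29 - 12*(-4) = -29 + 48 = 19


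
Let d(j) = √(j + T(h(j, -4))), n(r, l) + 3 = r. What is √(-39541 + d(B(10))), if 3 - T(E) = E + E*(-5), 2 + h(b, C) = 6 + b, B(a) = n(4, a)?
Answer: √(-39541 + 2*√6) ≈ 198.84*I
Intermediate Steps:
n(r, l) = -3 + r
B(a) = 1 (B(a) = -3 + 4 = 1)
h(b, C) = 4 + b (h(b, C) = -2 + (6 + b) = 4 + b)
T(E) = 3 + 4*E (T(E) = 3 - (E + E*(-5)) = 3 - (E - 5*E) = 3 - (-4)*E = 3 + 4*E)
d(j) = √(19 + 5*j) (d(j) = √(j + (3 + 4*(4 + j))) = √(j + (3 + (16 + 4*j))) = √(j + (19 + 4*j)) = √(19 + 5*j))
√(-39541 + d(B(10))) = √(-39541 + √(19 + 5*1)) = √(-39541 + √(19 + 5)) = √(-39541 + √24) = √(-39541 + 2*√6)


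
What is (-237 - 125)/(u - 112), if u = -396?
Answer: 181/254 ≈ 0.71260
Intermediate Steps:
(-237 - 125)/(u - 112) = (-237 - 125)/(-396 - 112) = -362/(-508) = -362*(-1/508) = 181/254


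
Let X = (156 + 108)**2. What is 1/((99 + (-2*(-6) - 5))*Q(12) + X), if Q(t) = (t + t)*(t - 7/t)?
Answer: 1/98740 ≈ 1.0128e-5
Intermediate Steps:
Q(t) = 2*t*(t - 7/t) (Q(t) = (2*t)*(t - 7/t) = 2*t*(t - 7/t))
X = 69696 (X = 264**2 = 69696)
1/((99 + (-2*(-6) - 5))*Q(12) + X) = 1/((99 + (-2*(-6) - 5))*(-14 + 2*12**2) + 69696) = 1/((99 + (12 - 5))*(-14 + 2*144) + 69696) = 1/((99 + 7)*(-14 + 288) + 69696) = 1/(106*274 + 69696) = 1/(29044 + 69696) = 1/98740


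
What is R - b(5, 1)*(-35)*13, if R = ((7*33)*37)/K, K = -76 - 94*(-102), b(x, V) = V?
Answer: 4336507/9512 ≈ 455.90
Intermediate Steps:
K = 9512 (K = -76 + 9588 = 9512)
R = 8547/9512 (R = ((7*33)*37)/9512 = (231*37)*(1/9512) = 8547*(1/9512) = 8547/9512 ≈ 0.89855)
R - b(5, 1)*(-35)*13 = 8547/9512 - 1*(-35)*13 = 8547/9512 - (-35)*13 = 8547/9512 - 1*(-455) = 8547/9512 + 455 = 4336507/9512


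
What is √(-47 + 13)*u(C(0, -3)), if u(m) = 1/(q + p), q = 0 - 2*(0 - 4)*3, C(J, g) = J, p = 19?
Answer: I*√34/43 ≈ 0.1356*I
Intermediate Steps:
q = 24 (q = 0 - (-8)*3 = 0 - 2*(-12) = 0 + 24 = 24)
u(m) = 1/43 (u(m) = 1/(24 + 19) = 1/43)
√(-47 + 13)*u(C(0, -3)) = √(-47 + 13)*(1/43) = √(-34)*(1/43) = (I*√34)*(1/43) = I*√34/43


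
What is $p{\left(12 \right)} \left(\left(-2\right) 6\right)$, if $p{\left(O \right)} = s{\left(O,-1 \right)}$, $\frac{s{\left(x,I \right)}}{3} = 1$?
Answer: $-36$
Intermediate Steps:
$s{\left(x,I \right)} = 3$ ($s{\left(x,I \right)} = 3 \cdot 1 = 3$)
$p{\left(O \right)} = 3$
$p{\left(12 \right)} \left(\left(-2\right) 6\right) = 3 \left(\left(-2\right) 6\right) = 3 \left(-12\right) = -36$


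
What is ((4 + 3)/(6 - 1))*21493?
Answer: 150451/5 ≈ 30090.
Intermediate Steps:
((4 + 3)/(6 - 1))*21493 = (7/5)*21493 = 150451/5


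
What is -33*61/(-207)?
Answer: 671/69 ≈ 9.7246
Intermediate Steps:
-33*61/(-207) = -2013*(-1/207) = 671/69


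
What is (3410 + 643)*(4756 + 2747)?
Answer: 30409659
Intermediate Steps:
(3410 + 643)*(4756 + 2747) = 4053*7503 = 30409659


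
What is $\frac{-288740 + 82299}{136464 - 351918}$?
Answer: $\frac{206441}{215454} \approx 0.95817$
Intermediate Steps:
$\frac{-288740 + 82299}{136464 - 351918} = - \frac{206441}{-215454} = \left(-206441\right) \left(- \frac{1}{215454}\right) = \frac{206441}{215454}$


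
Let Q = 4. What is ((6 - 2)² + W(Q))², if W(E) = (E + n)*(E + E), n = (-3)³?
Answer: 28224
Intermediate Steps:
n = -27
W(E) = 2*E*(-27 + E) (W(E) = (E - 27)*(E + E) = (-27 + E)*(2*E) = 2*E*(-27 + E))
((6 - 2)² + W(Q))² = ((6 - 2)² + 2*4*(-27 + 4))² = (4² + 2*4*(-23))² = (16 - 184)² = (-168)² = 28224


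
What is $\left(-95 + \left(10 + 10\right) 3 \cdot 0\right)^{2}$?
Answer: $9025$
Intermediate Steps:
$\left(-95 + \left(10 + 10\right) 3 \cdot 0\right)^{2} = \left(-95 + 20 \cdot 0\right)^{2} = \left(-95 + 0\right)^{2} = \left(-95\right)^{2} = 9025$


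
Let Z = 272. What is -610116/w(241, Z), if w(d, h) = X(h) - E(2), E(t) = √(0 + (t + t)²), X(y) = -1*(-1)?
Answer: 203372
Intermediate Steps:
X(y) = 1
E(t) = 2*√(t²) (E(t) = √(0 + (2*t)²) = √(0 + 4*t²) = √(4*t²) = 2*√(t²))
w(d, h) = -3 (w(d, h) = 1 - 2*√(2²) = 1 - 2*√4 = 1 - 2*2 = 1 - 1*4 = 1 - 4 = -3)
-610116/w(241, Z) = -610116/(-3) = -610116*(-⅓) = 203372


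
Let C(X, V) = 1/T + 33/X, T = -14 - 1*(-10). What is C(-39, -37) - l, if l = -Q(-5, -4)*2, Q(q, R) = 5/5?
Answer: 47/52 ≈ 0.90385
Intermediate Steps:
T = -4 (T = -14 + 10 = -4)
C(X, V) = -¼ + 33/X (C(X, V) = 1/(-4) + 33/X = 1*(-¼) + 33/X = -¼ + 33/X)
Q(q, R) = 1 (Q(q, R) = 5*(⅕) = 1)
l = -2 (l = -1*1*2 = -1*2 = -2)
C(-39, -37) - l = (¼)*(132 - 1*(-39))/(-39) - 1*(-2) = (¼)*(-1/39)*(132 + 39) + 2 = (¼)*(-1/39)*171 + 2 = -57/52 + 2 = 47/52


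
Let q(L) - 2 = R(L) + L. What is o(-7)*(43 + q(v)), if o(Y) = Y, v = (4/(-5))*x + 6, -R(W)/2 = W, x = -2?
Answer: -1309/5 ≈ -261.80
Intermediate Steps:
R(W) = -2*W
v = 38/5 (v = (4/(-5))*(-2) + 6 = (4*(-1/5))*(-2) + 6 = -4/5*(-2) + 6 = 8/5 + 6 = 38/5 ≈ 7.6000)
q(L) = 2 - L (q(L) = 2 + (-2*L + L) = 2 - L)
o(-7)*(43 + q(v)) = -7*(43 + (2 - 1*38/5)) = -7*(43 + (2 - 38/5)) = -7*(43 - 28/5) = -7*187/5 = -1309/5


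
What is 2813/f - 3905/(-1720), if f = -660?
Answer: -113053/56760 ≈ -1.9918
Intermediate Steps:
2813/f - 3905/(-1720) = 2813/(-660) - 3905/(-1720) = 2813*(-1/660) - 3905*(-1/1720) = -2813/660 + 781/344 = -113053/56760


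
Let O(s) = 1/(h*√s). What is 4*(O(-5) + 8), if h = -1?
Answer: 32 + 4*I*√5/5 ≈ 32.0 + 1.7889*I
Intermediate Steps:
O(s) = -1/√s (O(s) = 1/(-√s) = -1/√s)
4*(O(-5) + 8) = 4*(-1/√(-5) + 8) = 4*(-(-1)*I*√5/5 + 8) = 4*(I*√5/5 + 8) = 4*(8 + I*√5/5) = 32 + 4*I*√5/5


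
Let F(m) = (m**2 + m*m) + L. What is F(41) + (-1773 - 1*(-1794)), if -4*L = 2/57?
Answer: 385661/114 ≈ 3383.0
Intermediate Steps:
L = -1/114 (L = -1/(2*57) = -1/4*2/57 = -1/114 ≈ -0.0087719)
F(m) = -1/114 + 2*m**2 (F(m) = (m**2 + m*m) - 1/114 = (m**2 + m**2) - 1/114 = 2*m**2 - 1/114 = -1/114 + 2*m**2)
F(41) + (-1773 - 1*(-1794)) = (-1/114 + 2*41**2) + (-1773 - 1*(-1794)) = (-1/114 + 2*1681) + (-1773 + 1794) = (-1/114 + 3362) + 21 = 383267/114 + 21 = 385661/114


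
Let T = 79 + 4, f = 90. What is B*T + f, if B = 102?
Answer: 8556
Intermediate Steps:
T = 83
B*T + f = 102*83 + 90 = 8466 + 90 = 8556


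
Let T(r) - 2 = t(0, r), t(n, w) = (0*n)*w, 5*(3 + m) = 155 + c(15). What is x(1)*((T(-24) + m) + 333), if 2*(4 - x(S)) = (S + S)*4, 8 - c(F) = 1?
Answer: 0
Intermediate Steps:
c(F) = 7 (c(F) = 8 - 1*1 = 8 - 1 = 7)
x(S) = 4 - 4*S (x(S) = 4 - (S + S)*4/2 = 4 - 2*S*4/2 = 4 - 4*S)
m = 147/5 (m = -3 + (155 + 7)/5 = -3 + (⅕)*162 = -3 + 162/5 = 147/5 ≈ 29.400)
t(n, w) = 0 (t(n, w) = 0*w = 0)
T(r) = 2 (T(r) = 2 + 0 = 2)
x(1)*((T(-24) + m) + 333) = (4 - 4*1)*((2 + 147/5) + 333) = (4 - 4)*(157/5 + 333) = 0*(1822/5) = 0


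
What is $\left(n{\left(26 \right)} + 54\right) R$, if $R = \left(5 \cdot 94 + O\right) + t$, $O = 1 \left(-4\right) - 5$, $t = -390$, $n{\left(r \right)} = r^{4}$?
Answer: $32449130$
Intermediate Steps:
$O = -9$ ($O = -4 - 5 = -9$)
$R = 71$ ($R = \left(5 \cdot 94 - 9\right) - 390 = \left(470 - 9\right) - 390 = 461 - 390 = 71$)
$\left(n{\left(26 \right)} + 54\right) R = \left(26^{4} + 54\right) 71 = \left(456976 + 54\right) 71 = 457030 \cdot 71 = 32449130$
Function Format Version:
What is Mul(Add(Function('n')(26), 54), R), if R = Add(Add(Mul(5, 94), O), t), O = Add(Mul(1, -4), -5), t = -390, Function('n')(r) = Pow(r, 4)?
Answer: 32449130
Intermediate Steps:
O = -9 (O = Add(-4, -5) = -9)
R = 71 (R = Add(Add(Mul(5, 94), -9), -390) = Add(Add(470, -9), -390) = Add(461, -390) = 71)
Mul(Add(Function('n')(26), 54), R) = Mul(Add(Pow(26, 4), 54), 71) = Mul(Add(456976, 54), 71) = Mul(457030, 71) = 32449130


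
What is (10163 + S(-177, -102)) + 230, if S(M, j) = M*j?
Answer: 28447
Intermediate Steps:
(10163 + S(-177, -102)) + 230 = (10163 - 177*(-102)) + 230 = (10163 + 18054) + 230 = 28217 + 230 = 28447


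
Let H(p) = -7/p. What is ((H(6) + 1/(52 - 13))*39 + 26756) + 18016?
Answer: 89455/2 ≈ 44728.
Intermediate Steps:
((H(6) + 1/(52 - 13))*39 + 26756) + 18016 = ((-7/6 + 1/(52 - 13))*39 + 26756) + 18016 = ((-7*1/6 + 1/39)*39 + 26756) + 18016 = ((-7/6 + 1/39)*39 + 26756) + 18016 = (-89/78*39 + 26756) + 18016 = (-89/2 + 26756) + 18016 = 53423/2 + 18016 = 89455/2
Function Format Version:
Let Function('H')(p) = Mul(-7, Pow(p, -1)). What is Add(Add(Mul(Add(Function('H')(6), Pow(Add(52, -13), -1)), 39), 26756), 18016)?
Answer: Rational(89455, 2) ≈ 44728.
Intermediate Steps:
Add(Add(Mul(Add(Function('H')(6), Pow(Add(52, -13), -1)), 39), 26756), 18016) = Add(Add(Mul(Add(Mul(-7, Pow(6, -1)), Pow(Add(52, -13), -1)), 39), 26756), 18016) = Add(Add(Mul(Add(Mul(-7, Rational(1, 6)), Pow(39, -1)), 39), 26756), 18016) = Add(Add(Mul(Add(Rational(-7, 6), Rational(1, 39)), 39), 26756), 18016) = Add(Add(Mul(Rational(-89, 78), 39), 26756), 18016) = Add(Add(Rational(-89, 2), 26756), 18016) = Add(Rational(53423, 2), 18016) = Rational(89455, 2)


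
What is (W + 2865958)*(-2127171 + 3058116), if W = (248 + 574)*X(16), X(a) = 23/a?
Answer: 21353194385565/8 ≈ 2.6692e+12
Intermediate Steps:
W = 9453/8 (W = (248 + 574)*(23/16) = 822*(23*(1/16)) = 822*(23/16) = 9453/8 ≈ 1181.6)
(W + 2865958)*(-2127171 + 3058116) = (9453/8 + 2865958)*(-2127171 + 3058116) = (22937117/8)*930945 = 21353194385565/8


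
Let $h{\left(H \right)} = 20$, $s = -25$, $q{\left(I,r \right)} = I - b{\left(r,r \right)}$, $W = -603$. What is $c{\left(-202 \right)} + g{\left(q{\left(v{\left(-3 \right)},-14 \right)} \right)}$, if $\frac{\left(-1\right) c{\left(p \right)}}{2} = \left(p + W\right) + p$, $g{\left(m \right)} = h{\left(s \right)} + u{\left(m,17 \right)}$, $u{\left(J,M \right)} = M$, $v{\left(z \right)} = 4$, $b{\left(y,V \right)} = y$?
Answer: $2051$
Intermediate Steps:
$q{\left(I,r \right)} = I - r$
$g{\left(m \right)} = 37$ ($g{\left(m \right)} = 20 + 17 = 37$)
$c{\left(p \right)} = 1206 - 4 p$ ($c{\left(p \right)} = - 2 \left(\left(p - 603\right) + p\right) = - 2 \left(\left(-603 + p\right) + p\right) = - 2 \left(-603 + 2 p\right) = 1206 - 4 p$)
$c{\left(-202 \right)} + g{\left(q{\left(v{\left(-3 \right)},-14 \right)} \right)} = \left(1206 - -808\right) + 37 = \left(1206 + 808\right) + 37 = 2014 + 37 = 2051$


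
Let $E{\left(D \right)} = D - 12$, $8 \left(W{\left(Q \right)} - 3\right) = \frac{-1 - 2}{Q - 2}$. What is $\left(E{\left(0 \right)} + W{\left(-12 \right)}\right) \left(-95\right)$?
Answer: $\frac{95475}{112} \approx 852.46$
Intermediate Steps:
$W{\left(Q \right)} = 3 - \frac{3}{8 \left(-2 + Q\right)}$ ($W{\left(Q \right)} = 3 + \frac{\left(-1 - 2\right) \frac{1}{Q - 2}}{8} = 3 + \frac{\left(-3\right) \frac{1}{-2 + Q}}{8} = 3 - \frac{3}{8 \left(-2 + Q\right)}$)
$E{\left(D \right)} = -12 + D$ ($E{\left(D \right)} = D - 12 = -12 + D$)
$\left(E{\left(0 \right)} + W{\left(-12 \right)}\right) \left(-95\right) = \left(\left(-12 + 0\right) + \frac{3 \left(-17 + 8 \left(-12\right)\right)}{8 \left(-2 - 12\right)}\right) \left(-95\right) = \left(-12 + \frac{3 \left(-17 - 96\right)}{8 \left(-14\right)}\right) \left(-95\right) = \left(-12 + \frac{3}{8} \left(- \frac{1}{14}\right) \left(-113\right)\right) \left(-95\right) = \left(-12 + \frac{339}{112}\right) \left(-95\right) = \left(- \frac{1005}{112}\right) \left(-95\right) = \frac{95475}{112}$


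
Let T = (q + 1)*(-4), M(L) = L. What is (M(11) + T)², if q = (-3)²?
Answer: 841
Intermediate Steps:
q = 9
T = -40 (T = (9 + 1)*(-4) = 10*(-4) = -40)
(M(11) + T)² = (11 - 40)² = (-29)² = 841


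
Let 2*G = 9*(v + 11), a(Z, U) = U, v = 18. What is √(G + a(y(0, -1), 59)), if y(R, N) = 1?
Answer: √758/2 ≈ 13.766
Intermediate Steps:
G = 261/2 (G = (9*(18 + 11))/2 = (9*29)/2 = (½)*261 = 261/2 ≈ 130.50)
√(G + a(y(0, -1), 59)) = √(261/2 + 59) = √(379/2) = √758/2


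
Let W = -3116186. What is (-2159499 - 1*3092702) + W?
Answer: -8368387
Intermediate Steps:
(-2159499 - 1*3092702) + W = (-2159499 - 1*3092702) - 3116186 = (-2159499 - 3092702) - 3116186 = -5252201 - 3116186 = -8368387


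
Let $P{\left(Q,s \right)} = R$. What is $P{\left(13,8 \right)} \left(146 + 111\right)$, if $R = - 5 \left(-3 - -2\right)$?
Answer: $1285$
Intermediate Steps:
$R = 5$ ($R = - 5 \left(-3 + 2\right) = \left(-5\right) \left(-1\right) = 5$)
$P{\left(Q,s \right)} = 5$
$P{\left(13,8 \right)} \left(146 + 111\right) = 5 \left(146 + 111\right) = 5 \cdot 257 = 1285$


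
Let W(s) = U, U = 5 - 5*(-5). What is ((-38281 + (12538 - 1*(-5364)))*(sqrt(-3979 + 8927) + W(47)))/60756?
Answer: -101895/10126 - 6793*sqrt(1237)/10126 ≈ -33.657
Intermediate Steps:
U = 30 (U = 5 + 25 = 30)
W(s) = 30
((-38281 + (12538 - 1*(-5364)))*(sqrt(-3979 + 8927) + W(47)))/60756 = ((-38281 + (12538 - 1*(-5364)))*(sqrt(-3979 + 8927) + 30))/60756 = ((-38281 + (12538 + 5364))*(sqrt(4948) + 30))*(1/60756) = ((-38281 + 17902)*(2*sqrt(1237) + 30))*(1/60756) = -20379*(30 + 2*sqrt(1237))*(1/60756) = (-611370 - 40758*sqrt(1237))*(1/60756) = -101895/10126 - 6793*sqrt(1237)/10126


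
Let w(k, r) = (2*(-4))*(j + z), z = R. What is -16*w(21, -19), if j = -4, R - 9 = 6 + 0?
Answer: 1408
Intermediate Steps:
R = 15 (R = 9 + (6 + 0) = 9 + 6 = 15)
z = 15
w(k, r) = -88 (w(k, r) = (2*(-4))*(-4 + 15) = -8*11 = -88)
-16*w(21, -19) = -16*(-88) = 1408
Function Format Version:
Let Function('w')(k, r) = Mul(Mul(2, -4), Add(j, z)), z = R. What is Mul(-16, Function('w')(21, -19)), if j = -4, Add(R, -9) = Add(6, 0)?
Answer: 1408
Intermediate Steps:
R = 15 (R = Add(9, Add(6, 0)) = Add(9, 6) = 15)
z = 15
Function('w')(k, r) = -88 (Function('w')(k, r) = Mul(Mul(2, -4), Add(-4, 15)) = Mul(-8, 11) = -88)
Mul(-16, Function('w')(21, -19)) = Mul(-16, -88) = 1408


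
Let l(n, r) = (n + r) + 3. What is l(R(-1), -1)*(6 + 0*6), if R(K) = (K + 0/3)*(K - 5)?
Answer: 48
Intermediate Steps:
R(K) = K*(-5 + K) (R(K) = (K + 0*(1/3))*(-5 + K) = (K + 0)*(-5 + K) = K*(-5 + K))
l(n, r) = 3 + n + r
l(R(-1), -1)*(6 + 0*6) = (3 - (-5 - 1) - 1)*(6 + 0*6) = (3 - 1*(-6) - 1)*(6 + 0) = (3 + 6 - 1)*6 = 8*6 = 48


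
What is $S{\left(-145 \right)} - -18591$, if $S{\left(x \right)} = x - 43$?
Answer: $18403$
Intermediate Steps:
$S{\left(x \right)} = -43 + x$
$S{\left(-145 \right)} - -18591 = \left(-43 - 145\right) - -18591 = -188 + 18591 = 18403$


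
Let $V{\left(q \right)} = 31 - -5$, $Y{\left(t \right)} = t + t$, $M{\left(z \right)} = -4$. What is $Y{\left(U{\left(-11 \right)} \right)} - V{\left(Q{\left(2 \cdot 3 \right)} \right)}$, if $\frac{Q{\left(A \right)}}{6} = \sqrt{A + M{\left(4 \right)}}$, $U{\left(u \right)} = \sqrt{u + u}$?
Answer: $-36 + 2 i \sqrt{22} \approx -36.0 + 9.3808 i$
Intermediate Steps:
$U{\left(u \right)} = \sqrt{2} \sqrt{u}$ ($U{\left(u \right)} = \sqrt{2 u} = \sqrt{2} \sqrt{u}$)
$Y{\left(t \right)} = 2 t$
$Q{\left(A \right)} = 6 \sqrt{-4 + A}$ ($Q{\left(A \right)} = 6 \sqrt{A - 4} = 6 \sqrt{-4 + A}$)
$V{\left(q \right)} = 36$ ($V{\left(q \right)} = 31 + 5 = 36$)
$Y{\left(U{\left(-11 \right)} \right)} - V{\left(Q{\left(2 \cdot 3 \right)} \right)} = 2 \sqrt{2} \sqrt{-11} - 36 = 2 \sqrt{2} i \sqrt{11} - 36 = 2 i \sqrt{22} - 36 = -36 + 2 i \sqrt{22}$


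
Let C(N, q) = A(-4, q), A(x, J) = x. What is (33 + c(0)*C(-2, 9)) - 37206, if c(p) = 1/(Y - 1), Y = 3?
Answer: -37175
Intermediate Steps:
C(N, q) = -4
c(p) = 1/2 (c(p) = 1/(3 - 1) = 1/2)
(33 + c(0)*C(-2, 9)) - 37206 = (33 + (1/2)*(-4)) - 37206 = (33 - 2) - 37206 = 31 - 37206 = -37175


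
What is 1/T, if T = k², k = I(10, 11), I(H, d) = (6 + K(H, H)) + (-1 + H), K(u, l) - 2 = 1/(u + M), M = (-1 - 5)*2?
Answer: 4/1089 ≈ 0.0036731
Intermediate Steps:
M = -12 (M = -6*2 = -12)
K(u, l) = 2 + 1/(-12 + u) (K(u, l) = 2 + 1/(u - 12) = 2 + 1/(-12 + u))
I(H, d) = 5 + H + (-23 + 2*H)/(-12 + H) (I(H, d) = (6 + (-23 + 2*H)/(-12 + H)) + (-1 + H) = 5 + H + (-23 + 2*H)/(-12 + H))
k = 33/2 (k = (-83 + 10² - 5*10)/(-12 + 10) = (-83 + 100 - 50)/(-2) = -½*(-33) = 33/2 ≈ 16.500)
T = 1089/4 (T = (33/2)² = 1089/4 ≈ 272.25)
1/T = 1/(1089/4) = 4/1089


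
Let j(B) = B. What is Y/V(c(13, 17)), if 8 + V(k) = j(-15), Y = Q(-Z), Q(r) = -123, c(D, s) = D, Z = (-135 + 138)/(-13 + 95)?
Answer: 123/23 ≈ 5.3478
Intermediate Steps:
Z = 3/82 ≈ 0.036585
Y = -123
V(k) = -23 (V(k) = -8 - 15 = -23)
Y/V(c(13, 17)) = -123/(-23) = -123*(-1/23) = 123/23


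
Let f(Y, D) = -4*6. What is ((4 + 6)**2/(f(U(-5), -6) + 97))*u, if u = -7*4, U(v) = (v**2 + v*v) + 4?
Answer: -2800/73 ≈ -38.356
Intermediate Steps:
U(v) = 4 + 2*v**2 (U(v) = (v**2 + v**2) + 4 = 2*v**2 + 4 = 4 + 2*v**2)
f(Y, D) = -24
u = -28
((4 + 6)**2/(f(U(-5), -6) + 97))*u = ((4 + 6)**2/(-24 + 97))*(-28) = (10**2/73)*(-28) = (100*(1/73))*(-28) = (100/73)*(-28) = -2800/73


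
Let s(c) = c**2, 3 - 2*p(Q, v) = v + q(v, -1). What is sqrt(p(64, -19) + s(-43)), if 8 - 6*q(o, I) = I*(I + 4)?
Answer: sqrt(66927)/6 ≈ 43.117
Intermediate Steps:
q(o, I) = 4/3 - I*(4 + I)/6 (q(o, I) = 4/3 - I*(I + 4)/6 = 4/3 - I*(4 + I)/6)
p(Q, v) = 7/12 - v/2 (p(Q, v) = 3/2 - (v + (4/3 - 2/3*(-1) - 1/6*(-1)**2))/2 = 3/2 - (v + (4/3 + 2/3 - 1/6*1))/2 = 3/2 - (v + (4/3 + 2/3 - 1/6))/2 = 3/2 - (v + 11/6)/2 = 3/2 - (11/6 + v)/2 = 3/2 + (-11/12 - v/2) = 7/12 - v/2)
sqrt(p(64, -19) + s(-43)) = sqrt((7/12 - 1/2*(-19)) + (-43)**2) = sqrt((7/12 + 19/2) + 1849) = sqrt(121/12 + 1849) = sqrt(22309/12) = sqrt(66927)/6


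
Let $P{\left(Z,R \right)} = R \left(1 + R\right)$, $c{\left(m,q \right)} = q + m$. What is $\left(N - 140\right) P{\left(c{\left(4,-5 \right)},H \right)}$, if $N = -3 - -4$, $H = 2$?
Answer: $-834$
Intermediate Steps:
$c{\left(m,q \right)} = m + q$
$N = 1$ ($N = -3 + 4 = 1$)
$\left(N - 140\right) P{\left(c{\left(4,-5 \right)},H \right)} = \left(1 - 140\right) 2 \left(1 + 2\right) = - 139 \cdot 2 \cdot 3 = \left(-139\right) 6 = -834$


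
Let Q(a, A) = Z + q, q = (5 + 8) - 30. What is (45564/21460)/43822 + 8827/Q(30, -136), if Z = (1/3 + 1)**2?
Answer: -18677447337723/32209389110 ≈ -579.88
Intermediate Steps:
Z = 16/9 (Z = (1/3 + 1)**2 = (4/3)**2 = 16/9 ≈ 1.7778)
q = -17 (q = 13 - 30 = -17)
Q(a, A) = -137/9 (Q(a, A) = 16/9 - 17 = -137/9)
(45564/21460)/43822 + 8827/Q(30, -136) = (45564/21460)/43822 + 8827/(-137/9) = (45564*(1/21460))*(1/43822) + 8827*(-9/137) = (11391/5365)*(1/43822) - 79443/137 = 11391/235105030 - 79443/137 = -18677447337723/32209389110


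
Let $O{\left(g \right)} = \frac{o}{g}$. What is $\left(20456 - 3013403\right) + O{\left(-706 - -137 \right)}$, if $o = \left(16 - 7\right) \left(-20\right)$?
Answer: $- \frac{1702986663}{569} \approx -2.9929 \cdot 10^{6}$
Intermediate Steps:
$o = -180$ ($o = 9 \left(-20\right) = -180$)
$O{\left(g \right)} = - \frac{180}{g}$
$\left(20456 - 3013403\right) + O{\left(-706 - -137 \right)} = \left(20456 - 3013403\right) - \frac{180}{-706 - -137} = -2992947 - \frac{180}{-706 + 137} = -2992947 - \frac{180}{-569} = -2992947 - - \frac{180}{569} = -2992947 + \frac{180}{569} = - \frac{1702986663}{569}$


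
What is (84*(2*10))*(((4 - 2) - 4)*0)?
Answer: 0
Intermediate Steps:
(84*(2*10))*(((4 - 2) - 4)*0) = (84*20)*((2 - 4)*0) = 1680*(-2*0) = 1680*0 = 0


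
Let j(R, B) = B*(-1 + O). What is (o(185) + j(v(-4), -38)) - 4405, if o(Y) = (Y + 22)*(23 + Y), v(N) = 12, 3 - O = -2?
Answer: 38499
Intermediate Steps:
O = 5 (O = 3 - 1*(-2) = 3 + 2 = 5)
j(R, B) = 4*B (j(R, B) = B*(-1 + 5) = B*4 = 4*B)
o(Y) = (22 + Y)*(23 + Y)
(o(185) + j(v(-4), -38)) - 4405 = ((506 + 185² + 45*185) + 4*(-38)) - 4405 = ((506 + 34225 + 8325) - 152) - 4405 = (43056 - 152) - 4405 = 42904 - 4405 = 38499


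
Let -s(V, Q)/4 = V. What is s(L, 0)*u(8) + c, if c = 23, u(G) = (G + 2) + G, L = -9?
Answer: 671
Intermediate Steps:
u(G) = 2 + 2*G (u(G) = (2 + G) + G = 2 + 2*G)
s(V, Q) = -4*V
s(L, 0)*u(8) + c = (-4*(-9))*(2 + 2*8) + 23 = 36*(2 + 16) + 23 = 36*18 + 23 = 648 + 23 = 671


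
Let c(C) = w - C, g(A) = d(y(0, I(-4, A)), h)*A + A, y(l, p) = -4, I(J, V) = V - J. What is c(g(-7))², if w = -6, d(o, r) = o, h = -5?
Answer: 729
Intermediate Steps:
g(A) = -3*A (g(A) = -4*A + A = -3*A)
c(C) = -6 - C
c(g(-7))² = (-6 - (-3)*(-7))² = (-6 - 1*21)² = (-6 - 21)² = (-27)² = 729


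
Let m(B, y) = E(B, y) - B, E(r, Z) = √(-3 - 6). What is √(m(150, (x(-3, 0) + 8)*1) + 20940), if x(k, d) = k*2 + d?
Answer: √(20790 + 3*I) ≈ 144.19 + 0.01*I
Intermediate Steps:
x(k, d) = d + 2*k (x(k, d) = 2*k + d = d + 2*k)
E(r, Z) = 3*I (E(r, Z) = √(-9) = 3*I)
m(B, y) = -B + 3*I (m(B, y) = 3*I - B = -B + 3*I)
√(m(150, (x(-3, 0) + 8)*1) + 20940) = √((-1*150 + 3*I) + 20940) = √((-150 + 3*I) + 20940) = √(20790 + 3*I)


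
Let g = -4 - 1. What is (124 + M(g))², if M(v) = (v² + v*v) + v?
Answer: 28561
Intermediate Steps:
g = -5
M(v) = v + 2*v² (M(v) = (v² + v²) + v = 2*v² + v = v + 2*v²)
(124 + M(g))² = (124 - 5*(1 + 2*(-5)))² = (124 - 5*(1 - 10))² = (124 - 5*(-9))² = (124 + 45)² = 169² = 28561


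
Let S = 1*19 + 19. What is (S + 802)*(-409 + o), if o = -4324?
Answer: -3975720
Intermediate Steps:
S = 38 (S = 19 + 19 = 38)
(S + 802)*(-409 + o) = (38 + 802)*(-409 - 4324) = 840*(-4733) = -3975720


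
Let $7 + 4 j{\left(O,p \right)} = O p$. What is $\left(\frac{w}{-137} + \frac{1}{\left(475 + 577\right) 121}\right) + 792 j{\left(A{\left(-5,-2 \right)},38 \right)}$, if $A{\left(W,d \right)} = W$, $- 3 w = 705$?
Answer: $- \frac{680195876267}{17439004} \approx -39004.0$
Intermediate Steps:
$w = -235$ ($w = \left(- \frac{1}{3}\right) 705 = -235$)
$j{\left(O,p \right)} = - \frac{7}{4} + \frac{O p}{4}$
$\left(\frac{w}{-137} + \frac{1}{\left(475 + 577\right) 121}\right) + 792 j{\left(A{\left(-5,-2 \right)},38 \right)} = \left(- \frac{235}{-137} + \frac{1}{\left(475 + 577\right) 121}\right) + 792 \left(- \frac{7}{4} + \frac{1}{4} \left(-5\right) 38\right) = \left(\left(-235\right) \left(- \frac{1}{137}\right) + \frac{1}{1052} \cdot \frac{1}{121}\right) + 792 \left(- \frac{7}{4} - \frac{95}{2}\right) = \left(\frac{235}{137} + \frac{1}{1052} \cdot \frac{1}{121}\right) + 792 \left(- \frac{197}{4}\right) = \left(\frac{235}{137} + \frac{1}{127292}\right) - 39006 = \frac{29913757}{17439004} - 39006 = - \frac{680195876267}{17439004}$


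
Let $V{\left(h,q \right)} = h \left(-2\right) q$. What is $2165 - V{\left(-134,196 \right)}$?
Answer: $-50363$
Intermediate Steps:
$V{\left(h,q \right)} = - 2 h q$
$2165 - V{\left(-134,196 \right)} = 2165 - \left(-2\right) \left(-134\right) 196 = 2165 - 52528 = -50363$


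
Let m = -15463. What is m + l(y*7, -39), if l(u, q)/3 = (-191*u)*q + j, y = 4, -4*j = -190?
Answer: 1220791/2 ≈ 6.1040e+5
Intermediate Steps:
j = 95/2 (j = -¼*(-190) = 95/2 ≈ 47.500)
l(u, q) = 285/2 - 573*q*u (l(u, q) = 3*((-191*u)*q + 95/2) = 3*(-191*q*u + 95/2) = 3*(95/2 - 191*q*u) = 285/2 - 573*q*u)
m + l(y*7, -39) = -15463 + (285/2 - 573*(-39)*4*7) = -15463 + (285/2 - 573*(-39)*28) = -15463 + (285/2 + 625716) = -15463 + 1251717/2 = 1220791/2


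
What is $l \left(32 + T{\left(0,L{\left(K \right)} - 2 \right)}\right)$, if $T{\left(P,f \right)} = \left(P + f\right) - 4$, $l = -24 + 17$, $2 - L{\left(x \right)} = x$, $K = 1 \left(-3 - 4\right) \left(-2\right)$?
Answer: $-98$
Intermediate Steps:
$K = 14$ ($K = 1 \left(-7\right) \left(-2\right) = \left(-7\right) \left(-2\right) = 14$)
$L{\left(x \right)} = 2 - x$
$l = -7$
$T{\left(P,f \right)} = -4 + P + f$
$l \left(32 + T{\left(0,L{\left(K \right)} - 2 \right)}\right) = - 7 \left(32 + \left(-4 + 0 + \left(\left(2 - 14\right) - 2\right)\right)\right) = - 7 \left(32 - 18\right) = \left(-7\right) 14 = -98$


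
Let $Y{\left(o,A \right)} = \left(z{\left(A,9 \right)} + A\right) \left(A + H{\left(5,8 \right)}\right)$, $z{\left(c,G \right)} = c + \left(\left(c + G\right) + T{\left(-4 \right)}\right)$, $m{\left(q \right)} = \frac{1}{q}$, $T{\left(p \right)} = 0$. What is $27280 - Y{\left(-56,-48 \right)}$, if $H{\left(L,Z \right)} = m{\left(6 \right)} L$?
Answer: $\frac{41825}{2} \approx 20913.0$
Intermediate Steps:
$z{\left(c,G \right)} = G + 2 c$ ($z{\left(c,G \right)} = c + \left(\left(c + G\right) + 0\right) = c + \left(\left(G + c\right) + 0\right) = c + \left(G + c\right) = G + 2 c$)
$H{\left(L,Z \right)} = \frac{L}{6}$
$Y{\left(o,A \right)} = \left(9 + 3 A\right) \left(\frac{5}{6} + A\right)$ ($Y{\left(o,A \right)} = \left(\left(9 + 2 A\right) + A\right) \left(A + \frac{1}{6} \cdot 5\right) = \left(9 + 3 A\right) \left(A + \frac{5}{6}\right) = \left(9 + 3 A\right) \left(\frac{5}{6} + A\right)$)
$27280 - Y{\left(-56,-48 \right)} = 27280 - \left(\frac{15}{2} + 3 \left(-48\right)^{2} + \frac{23}{2} \left(-48\right)\right) = 27280 - \left(\frac{15}{2} + 3 \cdot 2304 - 552\right) = 27280 - \left(\frac{15}{2} + 6912 - 552\right) = 27280 - \frac{12735}{2} = \frac{41825}{2}$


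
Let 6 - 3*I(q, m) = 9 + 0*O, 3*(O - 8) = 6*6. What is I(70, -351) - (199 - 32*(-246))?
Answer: -8072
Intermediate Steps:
O = 20 (O = 8 + (6*6)/3 = 8 + (⅓)*36 = 8 + 12 = 20)
I(q, m) = -1 (I(q, m) = 2 - (9 + 0*20)/3 = 2 - (9 + 0)/3 = 2 - ⅓*9 = 2 - 3 = -1)
I(70, -351) - (199 - 32*(-246)) = -1 - (199 - 32*(-246)) = -1 - (199 + 7872) = -1 - 1*8071 = -1 - 8071 = -8072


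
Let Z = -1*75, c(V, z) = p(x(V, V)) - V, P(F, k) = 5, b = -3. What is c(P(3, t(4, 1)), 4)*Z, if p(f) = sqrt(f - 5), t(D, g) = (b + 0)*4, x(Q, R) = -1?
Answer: 375 - 75*I*sqrt(6) ≈ 375.0 - 183.71*I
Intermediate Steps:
t(D, g) = -12 (t(D, g) = (-3 + 0)*4 = -3*4 = -12)
p(f) = sqrt(-5 + f)
c(V, z) = -V + I*sqrt(6) (c(V, z) = sqrt(-5 - 1) - V = sqrt(-6) - V = I*sqrt(6) - V = -V + I*sqrt(6))
Z = -75
c(P(3, t(4, 1)), 4)*Z = (-1*5 + I*sqrt(6))*(-75) = (-5 + I*sqrt(6))*(-75) = 375 - 75*I*sqrt(6)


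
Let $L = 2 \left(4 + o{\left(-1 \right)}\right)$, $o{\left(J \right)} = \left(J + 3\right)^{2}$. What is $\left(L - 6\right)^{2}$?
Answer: $100$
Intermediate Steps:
$o{\left(J \right)} = \left(3 + J\right)^{2}$
$L = 16$ ($L = 2 \left(4 + \left(3 - 1\right)^{2}\right) = 2 \left(4 + 2^{2}\right) = 2 \left(4 + 4\right) = 2 \cdot 8 = 16$)
$\left(L - 6\right)^{2} = \left(16 - 6\right)^{2} = 10^{2} = 100$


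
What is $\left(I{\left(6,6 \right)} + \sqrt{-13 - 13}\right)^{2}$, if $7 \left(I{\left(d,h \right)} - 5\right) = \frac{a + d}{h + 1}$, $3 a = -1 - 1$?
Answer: $\frac{2167}{21609} + \frac{1502 i \sqrt{26}}{147} \approx 0.10028 + 52.1 i$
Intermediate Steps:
$a = - \frac{2}{3}$ ($a = \frac{-1 - 1}{3} = \frac{1}{3} \left(-2\right) = - \frac{2}{3} \approx -0.66667$)
$I{\left(d,h \right)} = 5 + \frac{- \frac{2}{3} + d}{7 \left(1 + h\right)}$ ($I{\left(d,h \right)} = 5 + \frac{\left(- \frac{2}{3} + d\right) \frac{1}{h + 1}}{7} = 5 + \frac{\left(- \frac{2}{3} + d\right) \frac{1}{1 + h}}{7} = 5 + \frac{\frac{1}{1 + h} \left(- \frac{2}{3} + d\right)}{7} = 5 + \frac{- \frac{2}{3} + d}{7 \left(1 + h\right)}$)
$\left(I{\left(6,6 \right)} + \sqrt{-13 - 13}\right)^{2} = \left(\frac{103 + 3 \cdot 6 + 105 \cdot 6}{21 \left(1 + 6\right)} + \sqrt{-13 - 13}\right)^{2} = \left(\frac{103 + 18 + 630}{21 \cdot 7} + \sqrt{-26}\right)^{2} = \left(\frac{1}{21} \cdot \frac{1}{7} \cdot 751 + i \sqrt{26}\right)^{2} = \left(\frac{751}{147} + i \sqrt{26}\right)^{2}$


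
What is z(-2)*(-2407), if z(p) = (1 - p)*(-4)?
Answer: 28884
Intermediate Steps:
z(p) = -4 + 4*p
z(-2)*(-2407) = (-4 + 4*(-2))*(-2407) = (-4 - 8)*(-2407) = -12*(-2407) = 28884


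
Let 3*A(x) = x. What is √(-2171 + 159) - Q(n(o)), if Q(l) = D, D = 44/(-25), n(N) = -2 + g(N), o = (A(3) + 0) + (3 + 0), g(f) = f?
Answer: 44/25 + 2*I*√503 ≈ 1.76 + 44.855*I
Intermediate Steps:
A(x) = x/3
o = 4 (o = ((⅓)*3 + 0) + (3 + 0) = (1 + 0) + 3 = 1 + 3 = 4)
n(N) = -2 + N
D = -44/25 (D = 44*(-1/25) = -44/25 ≈ -1.7600)
Q(l) = -44/25
√(-2171 + 159) - Q(n(o)) = √(-2171 + 159) - 1*(-44/25) = √(-2012) + 44/25 = 2*I*√503 + 44/25 = 44/25 + 2*I*√503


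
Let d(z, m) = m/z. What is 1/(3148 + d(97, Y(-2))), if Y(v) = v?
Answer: 97/305354 ≈ 0.00031766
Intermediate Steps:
1/(3148 + d(97, Y(-2))) = 1/(3148 - 2/97) = 1/(305354/97) = 97/305354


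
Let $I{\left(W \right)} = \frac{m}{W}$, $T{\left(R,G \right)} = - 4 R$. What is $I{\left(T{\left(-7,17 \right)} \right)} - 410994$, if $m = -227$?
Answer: $- \frac{11508059}{28} \approx -4.11 \cdot 10^{5}$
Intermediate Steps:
$I{\left(W \right)} = - \frac{227}{W}$
$I{\left(T{\left(-7,17 \right)} \right)} - 410994 = - \frac{227}{\left(-4\right) \left(-7\right)} - 410994 = - \frac{227}{28} - 410994 = - \frac{11508059}{28}$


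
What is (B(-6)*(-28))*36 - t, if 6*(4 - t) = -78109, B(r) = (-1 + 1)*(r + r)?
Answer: -78133/6 ≈ -13022.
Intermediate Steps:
B(r) = 0 (B(r) = 0*(2*r) = 0)
t = 78133/6 (t = 4 - 1/6*(-78109) = 4 + 78109/6 = 78133/6 ≈ 13022.)
(B(-6)*(-28))*36 - t = (0*(-28))*36 - 1*78133/6 = 0*36 - 78133/6 = 0 - 78133/6 = -78133/6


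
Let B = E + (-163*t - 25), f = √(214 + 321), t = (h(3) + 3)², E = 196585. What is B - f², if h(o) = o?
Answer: 190157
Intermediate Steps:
t = 36 (t = (3 + 3)² = 6² = 36)
f = √535 ≈ 23.130
B = 190692 (B = 196585 + (-163*36 - 25) = 196585 + (-5868 - 25) = 196585 - 5893 = 190692)
B - f² = 190692 - (√535)² = 190692 - 1*535 = 190692 - 535 = 190157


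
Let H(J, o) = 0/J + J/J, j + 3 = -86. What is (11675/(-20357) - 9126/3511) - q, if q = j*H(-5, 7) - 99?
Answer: 13210235369/71473427 ≈ 184.83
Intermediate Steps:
j = -89 (j = -3 - 86 = -89)
H(J, o) = 1 (H(J, o) = 0 + 1 = 1)
q = -188 (q = -89*1 - 99 = -89 - 99 = -188)
(11675/(-20357) - 9126/3511) - q = (11675/(-20357) - 9126/3511) - 1*(-188) = (11675*(-1/20357) - 9126*1/3511) + 188 = (-11675/20357 - 9126/3511) + 188 = -226768907/71473427 + 188 = 13210235369/71473427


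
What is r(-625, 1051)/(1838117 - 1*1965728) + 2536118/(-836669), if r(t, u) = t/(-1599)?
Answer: -517495372920827/170722300246641 ≈ -3.0312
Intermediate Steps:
r(t, u) = -t/1599 (r(t, u) = t*(-1/1599) = -t/1599)
r(-625, 1051)/(1838117 - 1*1965728) + 2536118/(-836669) = (-1/1599*(-625))/(1838117 - 1*1965728) + 2536118/(-836669) = 625/(1599*(1838117 - 1965728)) + 2536118*(-1/836669) = (625/1599)/(-127611) - 2536118/836669 = (625/1599)*(-1/127611) - 2536118/836669 = -625/204049989 - 2536118/836669 = -517495372920827/170722300246641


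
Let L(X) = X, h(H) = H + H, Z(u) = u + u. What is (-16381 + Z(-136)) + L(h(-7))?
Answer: -16667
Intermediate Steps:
Z(u) = 2*u
h(H) = 2*H
(-16381 + Z(-136)) + L(h(-7)) = (-16381 + 2*(-136)) + 2*(-7) = (-16381 - 272) - 14 = -16653 - 14 = -16667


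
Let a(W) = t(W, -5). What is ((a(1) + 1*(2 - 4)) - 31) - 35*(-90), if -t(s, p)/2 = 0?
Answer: 3117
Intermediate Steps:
t(s, p) = 0 (t(s, p) = -2*0 = 0)
a(W) = 0
((a(1) + 1*(2 - 4)) - 31) - 35*(-90) = ((0 + 1*(2 - 4)) - 31) - 35*(-90) = ((0 + 1*(-2)) - 31) + 3150 = ((0 - 2) - 31) + 3150 = (-2 - 31) + 3150 = -33 + 3150 = 3117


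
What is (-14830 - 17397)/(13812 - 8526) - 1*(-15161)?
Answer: 80108819/5286 ≈ 15155.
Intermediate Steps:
(-14830 - 17397)/(13812 - 8526) - 1*(-15161) = -32227/5286 + 15161 = 80108819/5286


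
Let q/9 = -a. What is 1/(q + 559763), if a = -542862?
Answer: 1/5445521 ≈ 1.8364e-7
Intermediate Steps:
q = 4885758 (q = 9*(-1*(-542862)) = 9*542862 = 4885758)
1/(q + 559763) = 1/(4885758 + 559763) = 1/5445521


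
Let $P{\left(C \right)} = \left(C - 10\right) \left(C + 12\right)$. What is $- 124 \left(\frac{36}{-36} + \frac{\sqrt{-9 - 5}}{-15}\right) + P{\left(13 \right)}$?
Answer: $199 + \frac{124 i \sqrt{14}}{15} \approx 199.0 + 30.931 i$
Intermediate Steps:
$P{\left(C \right)} = \left(-10 + C\right) \left(12 + C\right)$
$- 124 \left(\frac{36}{-36} + \frac{\sqrt{-9 - 5}}{-15}\right) + P{\left(13 \right)} = - 124 \left(\frac{36}{-36} + \frac{\sqrt{-9 - 5}}{-15}\right) + \left(-120 + 13^{2} + 2 \cdot 13\right) = - 124 \left(36 \left(- \frac{1}{36}\right) + \sqrt{-14} \left(- \frac{1}{15}\right)\right) + \left(-120 + 169 + 26\right) = - 124 \left(-1 + i \sqrt{14} \left(- \frac{1}{15}\right)\right) + 75 = - 124 \left(-1 - \frac{i \sqrt{14}}{15}\right) + 75 = \left(124 + \frac{124 i \sqrt{14}}{15}\right) + 75 = 199 + \frac{124 i \sqrt{14}}{15}$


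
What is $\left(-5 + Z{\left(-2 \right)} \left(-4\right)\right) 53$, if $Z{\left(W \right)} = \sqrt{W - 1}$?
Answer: $-265 - 212 i \sqrt{3} \approx -265.0 - 367.19 i$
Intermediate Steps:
$Z{\left(W \right)} = \sqrt{-1 + W}$
$\left(-5 + Z{\left(-2 \right)} \left(-4\right)\right) 53 = \left(-5 + \sqrt{-1 - 2} \left(-4\right)\right) 53 = \left(-5 + \sqrt{-3} \left(-4\right)\right) 53 = \left(-5 + i \sqrt{3} \left(-4\right)\right) 53 = \left(-5 - 4 i \sqrt{3}\right) 53 = -265 - 212 i \sqrt{3}$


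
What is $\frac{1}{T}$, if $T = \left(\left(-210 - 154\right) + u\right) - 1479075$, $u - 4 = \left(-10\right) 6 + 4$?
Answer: $- \frac{1}{1479491} \approx -6.7591 \cdot 10^{-7}$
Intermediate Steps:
$u = -52$ ($u = 4 + \left(\left(-10\right) 6 + 4\right) = 4 + \left(-60 + 4\right) = 4 - 56 = -52$)
$T = -1479491$ ($T = \left(\left(-210 - 154\right) - 52\right) - 1479075 = \left(-364 - 52\right) - 1479075 = -416 - 1479075 = -1479491$)
$\frac{1}{T} = \frac{1}{-1479491} = - \frac{1}{1479491}$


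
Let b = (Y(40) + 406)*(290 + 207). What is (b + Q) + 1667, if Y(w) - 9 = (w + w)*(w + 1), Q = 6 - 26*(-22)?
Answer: 1838660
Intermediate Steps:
Q = 578 (Q = 6 + 572 = 578)
Y(w) = 9 + 2*w*(1 + w) (Y(w) = 9 + (w + w)*(w + 1) = 9 + (2*w)*(1 + w) = 9 + 2*w*(1 + w))
b = 1836415 (b = ((9 + 2*40 + 2*40²) + 406)*(290 + 207) = ((9 + 80 + 2*1600) + 406)*497 = ((9 + 80 + 3200) + 406)*497 = (3289 + 406)*497 = 3695*497 = 1836415)
(b + Q) + 1667 = (1836415 + 578) + 1667 = 1836993 + 1667 = 1838660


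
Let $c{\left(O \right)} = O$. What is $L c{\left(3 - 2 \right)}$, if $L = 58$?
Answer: $58$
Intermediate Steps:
$L c{\left(3 - 2 \right)} = 58 \left(3 - 2\right) = 58 \cdot 1 = 58$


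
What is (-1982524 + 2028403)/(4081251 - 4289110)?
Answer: -45879/207859 ≈ -0.22072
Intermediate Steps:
(-1982524 + 2028403)/(4081251 - 4289110) = 45879/(-207859) = 45879*(-1/207859) = -45879/207859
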